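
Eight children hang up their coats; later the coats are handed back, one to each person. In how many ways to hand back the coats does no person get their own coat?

14833

Recurrence: !8 = 7·(!7 + !6).
!8 = 7·(1854 + 265) = 7·2119 = 14833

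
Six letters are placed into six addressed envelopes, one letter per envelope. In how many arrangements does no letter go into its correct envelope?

265

Recurrence: !6 = 6·!5 + (-1)^6.
!6 = 6·44 + 1 = 265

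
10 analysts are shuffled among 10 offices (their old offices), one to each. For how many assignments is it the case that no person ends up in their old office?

1334961

The number of derangements of 10 is !10 = Σ_{k=0}^{10} (-1)^k·10!/k!
= 10! - 10!/1! + 10!/2! - 10!/3! + 10!/4! - 10!/5! + 10!/6! - 10!/7! + 10!/8! - 10!/9! + 10!/10!
= 3628800 - 3628800 + 1814400 - 604800 + 151200 - 30240 + 5040 - 720 + 90 - 10 + 1
= 1334961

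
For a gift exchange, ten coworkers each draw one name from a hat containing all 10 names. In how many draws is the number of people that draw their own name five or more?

13264

# with exactly i fixed is C(10,i)·!(10-i); sum over i=5..10:
  i=5: C(10,5)·!5 = 252·44 = 11088
  i=6: C(10,6)·!4 = 210·9 = 1890
  i=7: C(10,7)·!3 = 120·2 = 240
  i=8: C(10,8)·!2 = 45·1 = 45
  i=9: C(10,9)·!1 = 10·0 = 0
  i=10: C(10,10)·!0 = 1·1 = 1
Total = 13264.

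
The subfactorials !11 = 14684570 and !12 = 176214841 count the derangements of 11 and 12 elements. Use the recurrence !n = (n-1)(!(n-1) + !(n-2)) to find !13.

2290792932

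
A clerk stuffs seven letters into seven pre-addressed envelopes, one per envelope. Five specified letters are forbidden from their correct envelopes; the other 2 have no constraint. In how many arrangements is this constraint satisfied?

2428

Inclusion-exclusion on the 5 forbidden self-matches:
Σ_{j=0}^{5} (-1)^j C(5,j)(7-j)!
= C(5,0)·7! - C(5,1)·6! + C(5,2)·5! - C(5,3)·4! + C(5,4)·3! - C(5,5)·2!
= 5040 - 3600 + 1200 - 240 + 30 - 2
= 2428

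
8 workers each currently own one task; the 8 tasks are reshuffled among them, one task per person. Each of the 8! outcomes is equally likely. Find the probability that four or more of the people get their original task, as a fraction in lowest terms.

257/13440

Favorable outcomes: Σ_{i≥4} C(8,i)·!(8-i) = 70·9 + 56·2 + 28·1 + 8·0 + 1·1 = 771.
Total outcomes: 8! = 40320.
Probability = 771/40320 = 257/13440.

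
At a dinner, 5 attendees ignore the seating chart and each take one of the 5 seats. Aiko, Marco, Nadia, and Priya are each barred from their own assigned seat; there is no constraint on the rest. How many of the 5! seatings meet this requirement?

Let A_j be the event that the j-th constrained one is fixed. By inclusion-exclusion over the 4 events:
Σ_{j=0}^{4} (-1)^j C(4,j)(5-j)!
= C(4,0)·5! - C(4,1)·4! + C(4,2)·3! - C(4,3)·2! + C(4,4)·1!
= 120 - 96 + 36 - 8 + 1
= 53

53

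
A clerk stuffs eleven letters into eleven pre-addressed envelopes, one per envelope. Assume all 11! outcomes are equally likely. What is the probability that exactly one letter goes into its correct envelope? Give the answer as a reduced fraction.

16481/44800

Favorable outcomes: C(11,1)·!10 = 11·1334961 = 14684571.
Total outcomes: 11! = 39916800.
Probability = 14684571/39916800 = 16481/44800.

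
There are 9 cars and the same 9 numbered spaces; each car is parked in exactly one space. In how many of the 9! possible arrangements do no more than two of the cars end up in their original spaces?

333737

# with exactly i fixed is C(9,i)·!(9-i); sum over i=0..2:
  i=0: C(9,0)·!9 = 1·133496 = 133496
  i=1: C(9,1)·!8 = 9·14833 = 133497
  i=2: C(9,2)·!7 = 36·1854 = 66744
Total = 333737.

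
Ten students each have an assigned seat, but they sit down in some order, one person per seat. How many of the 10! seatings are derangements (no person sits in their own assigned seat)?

!10 = 10! · Σ_{k=0}^{10} (-1)^k/k!
= 10! - 10!/1! + 10!/2! - 10!/3! + 10!/4! - 10!/5! + 10!/6! - 10!/7! + 10!/8! - 10!/9! + 10!/10!
= 3628800 - 3628800 + 1814400 - 604800 + 151200 - 30240 + 5040 - 720 + 90 - 10 + 1
= 1334961

1334961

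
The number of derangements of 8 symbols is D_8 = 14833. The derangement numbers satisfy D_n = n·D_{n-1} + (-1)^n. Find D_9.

133496

D_9 = 9·14833 - 1 = 133496.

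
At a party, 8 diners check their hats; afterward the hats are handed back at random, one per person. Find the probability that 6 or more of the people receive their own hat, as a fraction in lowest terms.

29/40320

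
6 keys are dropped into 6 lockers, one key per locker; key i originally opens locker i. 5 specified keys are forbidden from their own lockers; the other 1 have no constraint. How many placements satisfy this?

Inclusion-exclusion on the 5 forbidden self-matches:
Σ_{j=0}^{5} (-1)^j C(5,j)(6-j)!
= C(5,0)·6! - C(5,1)·5! + C(5,2)·4! - C(5,3)·3! + C(5,4)·2! - C(5,5)·1!
= 720 - 600 + 240 - 60 + 10 - 1
= 309

309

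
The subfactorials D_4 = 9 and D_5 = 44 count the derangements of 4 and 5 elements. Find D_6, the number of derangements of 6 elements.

D_6 = (6-1)·(D_5 + D_4) = 5·(44 + 9) = 5·53 = 265.

265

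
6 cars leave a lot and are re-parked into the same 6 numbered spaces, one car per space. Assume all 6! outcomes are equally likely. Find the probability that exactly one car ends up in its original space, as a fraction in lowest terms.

11/30

Favorable outcomes: C(6,1)·!5 = 6·44 = 264.
Total outcomes: 6! = 720.
Probability = 264/720 = 11/30.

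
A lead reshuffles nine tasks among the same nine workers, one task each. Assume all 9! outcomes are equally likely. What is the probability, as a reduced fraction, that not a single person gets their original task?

Favorable outcomes: !9 = 133496.
Total outcomes: 9! = 362880.
Probability = 133496/362880 = 16687/45360.

16687/45360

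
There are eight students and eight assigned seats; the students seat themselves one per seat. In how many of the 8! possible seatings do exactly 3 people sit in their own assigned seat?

2464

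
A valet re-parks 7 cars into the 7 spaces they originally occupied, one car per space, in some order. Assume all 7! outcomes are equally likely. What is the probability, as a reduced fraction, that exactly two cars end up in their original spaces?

Favorable outcomes: C(7,2)·!5 = 21·44 = 924.
Total outcomes: 7! = 5040.
Probability = 924/5040 = 11/60.

11/60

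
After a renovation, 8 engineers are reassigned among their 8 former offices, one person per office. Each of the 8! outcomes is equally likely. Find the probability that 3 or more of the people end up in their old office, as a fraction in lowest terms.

647/8064

Favorable outcomes: Σ_{i≥3} C(8,i)·!(8-i) = 56·44 + 70·9 + 56·2 + 28·1 + 8·0 + 1·1 = 3235.
Total outcomes: 8! = 40320.
Probability = 3235/40320 = 647/8064.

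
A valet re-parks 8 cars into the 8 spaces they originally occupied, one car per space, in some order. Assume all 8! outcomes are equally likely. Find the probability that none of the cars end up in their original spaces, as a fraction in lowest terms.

Favorable outcomes: !8 = 14833.
Total outcomes: 8! = 40320.
Probability = 14833/40320 = 2119/5760.

2119/5760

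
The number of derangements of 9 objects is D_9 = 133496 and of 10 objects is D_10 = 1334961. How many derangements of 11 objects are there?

D_11 = (11-1)·(D_10 + D_9) = 10·(1334961 + 133496) = 10·1468457 = 14684570.

14684570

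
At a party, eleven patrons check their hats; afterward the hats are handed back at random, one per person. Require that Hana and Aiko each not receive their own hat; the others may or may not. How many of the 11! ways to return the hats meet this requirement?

33022080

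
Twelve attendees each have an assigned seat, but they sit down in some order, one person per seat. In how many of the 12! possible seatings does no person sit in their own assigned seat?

176214841

!12 is the nearest integer to 12!/e.
12! = 479001600, and 479001600/e ≈ 176214840.93, so !12 = 176214841.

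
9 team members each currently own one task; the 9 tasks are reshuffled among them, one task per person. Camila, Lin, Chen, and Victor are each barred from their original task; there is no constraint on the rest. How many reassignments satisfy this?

Inclusion-exclusion on the 4 forbidden self-matches:
Σ_{j=0}^{4} (-1)^j C(4,j)(9-j)!
= C(4,0)·9! - C(4,1)·8! + C(4,2)·7! - C(4,3)·6! + C(4,4)·5!
= 362880 - 161280 + 30240 - 2880 + 120
= 229080

229080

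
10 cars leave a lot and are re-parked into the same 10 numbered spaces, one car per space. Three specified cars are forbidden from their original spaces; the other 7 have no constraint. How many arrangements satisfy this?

Inclusion-exclusion on the 3 forbidden self-matches:
Σ_{j=0}^{3} (-1)^j C(3,j)(10-j)!
= C(3,0)·10! - C(3,1)·9! + C(3,2)·8! - C(3,3)·7!
= 3628800 - 1088640 + 120960 - 5040
= 2656080

2656080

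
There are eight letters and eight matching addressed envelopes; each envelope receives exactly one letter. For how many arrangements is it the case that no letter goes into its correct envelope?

14833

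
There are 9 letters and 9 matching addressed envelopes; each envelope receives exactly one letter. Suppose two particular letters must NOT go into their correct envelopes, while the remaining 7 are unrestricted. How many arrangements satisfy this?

Let A_j be the event that the j-th constrained one is fixed. By inclusion-exclusion over the 2 events:
Σ_{j=0}^{2} (-1)^j C(2,j)(9-j)!
= C(2,0)·9! - C(2,1)·8! + C(2,2)·7!
= 362880 - 80640 + 5040
= 287280

287280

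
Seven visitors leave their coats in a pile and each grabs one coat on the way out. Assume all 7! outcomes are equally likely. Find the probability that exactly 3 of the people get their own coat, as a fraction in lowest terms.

1/16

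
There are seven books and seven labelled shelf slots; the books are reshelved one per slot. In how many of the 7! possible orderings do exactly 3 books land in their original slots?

315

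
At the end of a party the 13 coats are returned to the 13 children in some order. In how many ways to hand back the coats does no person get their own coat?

!13 is the nearest integer to 13!/e.
13! = 6227020800, and 6227020800/e ≈ 2290792932.07, so !13 = 2290792932.

2290792932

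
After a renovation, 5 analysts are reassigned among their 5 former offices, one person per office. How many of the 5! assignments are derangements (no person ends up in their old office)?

By inclusion-exclusion, !5 = Σ (-1)^k · 5!/k! for k=0..5
= 5! - 5!/1! + 5!/2! - 5!/3! + 5!/4! - 5!/5!
= 120 - 120 + 60 - 20 + 5 - 1
= 44

44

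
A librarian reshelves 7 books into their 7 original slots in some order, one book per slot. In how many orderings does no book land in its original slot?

1854

!7 is the nearest integer to 7!/e.
7! = 5040, and 5040/e ≈ 1854.11, so !7 = 1854.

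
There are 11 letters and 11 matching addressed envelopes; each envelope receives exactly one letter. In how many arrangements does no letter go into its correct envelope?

14684570

!11 is the nearest integer to 11!/e.
11! = 39916800, and 39916800/e ≈ 14684570.08, so !11 = 14684570.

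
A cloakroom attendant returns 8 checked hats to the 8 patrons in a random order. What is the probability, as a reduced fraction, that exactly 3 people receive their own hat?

11/180

Favorable outcomes: C(8,3)·!5 = 56·44 = 2464.
Total outcomes: 8! = 40320.
Probability = 2464/40320 = 11/180.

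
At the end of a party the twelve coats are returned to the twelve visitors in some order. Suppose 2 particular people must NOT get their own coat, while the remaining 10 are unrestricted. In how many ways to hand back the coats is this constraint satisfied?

402796800

Let A_j be the event that the j-th constrained one is fixed. By inclusion-exclusion over the 2 events:
Σ_{j=0}^{2} (-1)^j C(2,j)(12-j)!
= C(2,0)·12! - C(2,1)·11! + C(2,2)·10!
= 479001600 - 79833600 + 3628800
= 402796800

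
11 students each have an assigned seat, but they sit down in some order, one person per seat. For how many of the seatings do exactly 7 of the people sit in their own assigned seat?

Choose which 7 of the 11 are fixed: C(11,7) = 330.
The remaining 4 must be deranged: !4 = 9.
Total: 330 × 9 = 2970.

2970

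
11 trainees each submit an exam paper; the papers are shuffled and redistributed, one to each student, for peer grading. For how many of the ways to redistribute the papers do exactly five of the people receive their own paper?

122430

Pick the 5 fixed positions: C(11,5) = 462 ways.
The other 6 form a derangement: !6 = 265.
Total: 462 × 265 = 122430.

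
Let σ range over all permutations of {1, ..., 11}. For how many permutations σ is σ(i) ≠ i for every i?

By inclusion-exclusion, !11 = Σ (-1)^k · 11!/k! for k=0..11
= 11! - 11!/1! + 11!/2! - 11!/3! + 11!/4! - 11!/5! + 11!/6! - 11!/7! + 11!/8! - 11!/9! + 11!/10! - 11!/11!
= 39916800 - 39916800 + 19958400 - 6652800 + 1663200 - 332640 + 55440 - 7920 + 990 - 110 + 11 - 1
= 14684570

14684570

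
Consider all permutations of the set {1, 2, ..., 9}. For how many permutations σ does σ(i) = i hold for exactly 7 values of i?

Choose which 7 of the 9 are fixed: C(9,7) = 36.
The other 2 form a derangement: !2 = 1.
Total: 36 × 1 = 36.

36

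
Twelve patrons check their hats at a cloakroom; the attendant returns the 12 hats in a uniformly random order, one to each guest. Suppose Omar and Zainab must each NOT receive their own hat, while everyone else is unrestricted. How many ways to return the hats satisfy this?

402796800

Let A_j be the event that the j-th constrained one is fixed. By inclusion-exclusion over the 2 events:
Σ_{j=0}^{2} (-1)^j C(2,j)(12-j)!
= C(2,0)·12! - C(2,1)·11! + C(2,2)·10!
= 479001600 - 79833600 + 3628800
= 402796800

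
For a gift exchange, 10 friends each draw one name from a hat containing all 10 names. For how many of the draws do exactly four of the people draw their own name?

55650

Choose which 4 of the 10 are fixed: C(10,4) = 210.
The remaining 6 must be deranged: !6 = 265.
Total: 210 × 265 = 55650.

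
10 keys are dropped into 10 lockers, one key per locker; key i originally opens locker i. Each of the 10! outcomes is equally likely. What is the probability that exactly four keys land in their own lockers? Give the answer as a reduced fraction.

53/3456

Favorable outcomes: C(10,4)·!6 = 210·265 = 55650.
Total outcomes: 10! = 3628800.
Probability = 55650/3628800 = 53/3456.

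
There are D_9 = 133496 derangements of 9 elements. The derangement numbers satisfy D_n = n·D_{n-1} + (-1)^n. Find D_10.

1334961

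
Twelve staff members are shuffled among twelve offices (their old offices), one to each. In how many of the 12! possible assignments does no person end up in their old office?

176214841

The subfactorial !12 = [12!/e] (nearest integer).
12! = 479001600, and 479001600/e ≈ 176214840.93, so !12 = 176214841.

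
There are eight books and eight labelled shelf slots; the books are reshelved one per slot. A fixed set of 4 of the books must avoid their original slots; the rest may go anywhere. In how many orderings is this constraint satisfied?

Let A_j be the event that the j-th constrained one is fixed. By inclusion-exclusion over the 4 events:
Σ_{j=0}^{4} (-1)^j C(4,j)(8-j)!
= C(4,0)·8! - C(4,1)·7! + C(4,2)·6! - C(4,3)·5! + C(4,4)·4!
= 40320 - 20160 + 4320 - 480 + 24
= 24024

24024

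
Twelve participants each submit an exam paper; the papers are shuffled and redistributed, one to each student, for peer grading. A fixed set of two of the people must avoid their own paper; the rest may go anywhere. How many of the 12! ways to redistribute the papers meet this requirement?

402796800

Inclusion-exclusion on the 2 forbidden self-matches:
Σ_{j=0}^{2} (-1)^j C(2,j)(12-j)!
= C(2,0)·12! - C(2,1)·11! + C(2,2)·10!
= 479001600 - 79833600 + 3628800
= 402796800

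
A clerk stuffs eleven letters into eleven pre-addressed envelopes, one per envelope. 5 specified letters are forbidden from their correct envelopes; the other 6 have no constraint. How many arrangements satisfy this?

25022880

Let A_j be the event that the j-th constrained one is fixed. By inclusion-exclusion over the 5 events:
Σ_{j=0}^{5} (-1)^j C(5,j)(11-j)!
= C(5,0)·11! - C(5,1)·10! + C(5,2)·9! - C(5,3)·8! + C(5,4)·7! - C(5,5)·6!
= 39916800 - 18144000 + 3628800 - 403200 + 25200 - 720
= 25022880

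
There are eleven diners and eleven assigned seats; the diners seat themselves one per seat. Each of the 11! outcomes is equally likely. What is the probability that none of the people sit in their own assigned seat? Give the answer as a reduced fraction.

1468457/3991680

Favorable outcomes: !11 = 14684570.
Total outcomes: 11! = 39916800.
Probability = 14684570/39916800 = 1468457/3991680.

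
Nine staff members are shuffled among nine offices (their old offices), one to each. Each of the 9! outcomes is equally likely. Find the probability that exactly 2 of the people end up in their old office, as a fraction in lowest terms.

103/560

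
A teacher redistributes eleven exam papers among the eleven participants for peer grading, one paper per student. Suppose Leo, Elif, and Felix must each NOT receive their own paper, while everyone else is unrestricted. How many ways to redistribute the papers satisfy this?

30078720

Inclusion-exclusion on the 3 forbidden self-matches:
Σ_{j=0}^{3} (-1)^j C(3,j)(11-j)!
= C(3,0)·11! - C(3,1)·10! + C(3,2)·9! - C(3,3)·8!
= 39916800 - 10886400 + 1088640 - 40320
= 30078720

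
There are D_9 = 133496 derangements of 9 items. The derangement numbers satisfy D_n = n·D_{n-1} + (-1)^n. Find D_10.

D_10 = 10·133496 + 1 = 1334961.

1334961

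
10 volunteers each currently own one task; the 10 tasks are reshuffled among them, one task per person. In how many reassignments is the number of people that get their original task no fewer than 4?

# with exactly i fixed is C(10,i)·!(10-i); sum over i=4..10:
  i=4: C(10,4)·!6 = 210·265 = 55650
  i=5: C(10,5)·!5 = 252·44 = 11088
  i=6: C(10,6)·!4 = 210·9 = 1890
  i=7: C(10,7)·!3 = 120·2 = 240
  i=8: C(10,8)·!2 = 45·1 = 45
  i=9: C(10,9)·!1 = 10·0 = 0
  i=10: C(10,10)·!0 = 1·1 = 1
Total = 68914.

68914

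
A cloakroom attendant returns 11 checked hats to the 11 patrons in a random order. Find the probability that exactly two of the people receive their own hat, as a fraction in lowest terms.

16687/90720

Favorable outcomes: C(11,2)·!9 = 55·133496 = 7342280.
Total outcomes: 11! = 39916800.
Probability = 7342280/39916800 = 16687/90720.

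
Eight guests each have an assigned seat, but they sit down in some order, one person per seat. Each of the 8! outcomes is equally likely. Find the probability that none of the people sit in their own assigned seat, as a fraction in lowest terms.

Favorable outcomes: !8 = 14833.
Total outcomes: 8! = 40320.
Probability = 14833/40320 = 2119/5760.

2119/5760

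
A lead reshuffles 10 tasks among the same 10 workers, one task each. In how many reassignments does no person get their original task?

By inclusion-exclusion, !10 = Σ (-1)^k · 10!/k! for k=0..10
= 10! - 10!/1! + 10!/2! - 10!/3! + 10!/4! - 10!/5! + 10!/6! - 10!/7! + 10!/8! - 10!/9! + 10!/10!
= 3628800 - 3628800 + 1814400 - 604800 + 151200 - 30240 + 5040 - 720 + 90 - 10 + 1
= 1334961

1334961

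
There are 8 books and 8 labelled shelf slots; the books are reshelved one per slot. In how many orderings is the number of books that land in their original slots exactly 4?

Pick the 4 fixed positions: C(8,4) = 70 ways.
The remaining 4 must be deranged: !4 = 9.
Total: 70 × 9 = 630.

630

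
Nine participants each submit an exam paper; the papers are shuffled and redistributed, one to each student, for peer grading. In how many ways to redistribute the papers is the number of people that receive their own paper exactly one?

133497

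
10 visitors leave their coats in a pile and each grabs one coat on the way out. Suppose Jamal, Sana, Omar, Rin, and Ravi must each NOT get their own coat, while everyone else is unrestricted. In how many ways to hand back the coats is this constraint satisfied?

2170680

Let A_j be the event that the j-th constrained one is fixed. By inclusion-exclusion over the 5 events:
Σ_{j=0}^{5} (-1)^j C(5,j)(10-j)!
= C(5,0)·10! - C(5,1)·9! + C(5,2)·8! - C(5,3)·7! + C(5,4)·6! - C(5,5)·5!
= 3628800 - 1814400 + 403200 - 50400 + 3600 - 120
= 2170680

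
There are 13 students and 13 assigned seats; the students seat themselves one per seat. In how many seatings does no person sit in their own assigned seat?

Recurrence: !13 = 12·(!12 + !11).
!13 = 12·(176214841 + 14684570) = 12·190899411 = 2290792932

2290792932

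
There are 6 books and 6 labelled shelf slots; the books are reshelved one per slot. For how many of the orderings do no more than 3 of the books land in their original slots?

Sum C(6,i)·!(6-i) for i = 0..3:
  i=0: C(6,0)·!6 = 1·265 = 265
  i=1: C(6,1)·!5 = 6·44 = 264
  i=2: C(6,2)·!4 = 15·9 = 135
  i=3: C(6,3)·!3 = 20·2 = 40
Total = 704.

704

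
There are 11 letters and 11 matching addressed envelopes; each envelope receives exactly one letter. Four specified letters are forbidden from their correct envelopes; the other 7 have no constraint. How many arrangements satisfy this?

27422640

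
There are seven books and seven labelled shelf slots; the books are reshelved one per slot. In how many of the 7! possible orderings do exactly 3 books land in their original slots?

315

Choose which 3 of the 7 are fixed: C(7,3) = 35.
The remaining 4 must be deranged: !4 = 9.
Total: 35 × 9 = 315.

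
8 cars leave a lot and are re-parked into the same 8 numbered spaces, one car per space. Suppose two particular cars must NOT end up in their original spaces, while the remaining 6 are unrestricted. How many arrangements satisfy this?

30960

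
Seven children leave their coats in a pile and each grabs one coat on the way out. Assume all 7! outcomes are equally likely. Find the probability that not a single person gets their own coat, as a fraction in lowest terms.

103/280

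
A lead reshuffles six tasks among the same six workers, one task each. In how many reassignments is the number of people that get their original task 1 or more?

455

Sum C(6,i)·!(6-i) for i = 1..6:
  i=1: C(6,1)·!5 = 6·44 = 264
  i=2: C(6,2)·!4 = 15·9 = 135
  i=3: C(6,3)·!3 = 20·2 = 40
  i=4: C(6,4)·!2 = 15·1 = 15
  i=5: C(6,5)·!1 = 6·0 = 0
  i=6: C(6,6)·!0 = 1·1 = 1
Total = 455.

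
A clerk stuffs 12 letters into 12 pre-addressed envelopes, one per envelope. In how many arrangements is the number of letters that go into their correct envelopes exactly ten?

Choose which 10 of the 12 are fixed: C(12,10) = 66.
The other 2 form a derangement: !2 = 1.
Total: 66 × 1 = 66.

66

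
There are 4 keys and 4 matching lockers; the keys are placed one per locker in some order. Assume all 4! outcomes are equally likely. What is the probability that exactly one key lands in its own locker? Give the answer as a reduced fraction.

1/3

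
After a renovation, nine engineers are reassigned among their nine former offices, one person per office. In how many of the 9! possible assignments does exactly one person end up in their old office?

133497

Pick the single fixed position: C(9,1) = 9 ways.
The other 8 form a derangement: !8 = 14833.
Total: 9 × 14833 = 133497.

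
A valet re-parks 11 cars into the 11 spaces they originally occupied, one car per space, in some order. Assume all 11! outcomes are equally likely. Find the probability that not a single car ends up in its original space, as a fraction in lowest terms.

Favorable outcomes: !11 = 14684570.
Total outcomes: 11! = 39916800.
Probability = 14684570/39916800 = 1468457/3991680.

1468457/3991680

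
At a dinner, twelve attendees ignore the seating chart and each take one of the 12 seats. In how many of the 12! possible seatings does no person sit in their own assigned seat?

Use !n = n·!(n-1) + (-1)^n.
!12 = 12·14684570 + 1 = 176214841

176214841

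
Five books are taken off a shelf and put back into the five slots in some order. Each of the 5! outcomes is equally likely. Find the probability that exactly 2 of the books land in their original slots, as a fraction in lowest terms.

Favorable outcomes: C(5,2)·!3 = 10·2 = 20.
Total outcomes: 5! = 120.
Probability = 20/120 = 1/6.

1/6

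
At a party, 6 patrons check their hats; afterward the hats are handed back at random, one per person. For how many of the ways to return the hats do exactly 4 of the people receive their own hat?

15

Choose which 4 of the 6 are fixed: C(6,4) = 15.
The other 2 form a derangement: !2 = 1.
Total: 15 × 1 = 15.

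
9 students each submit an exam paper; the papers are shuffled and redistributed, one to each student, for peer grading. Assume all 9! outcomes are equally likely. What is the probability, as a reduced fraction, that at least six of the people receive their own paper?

41/72576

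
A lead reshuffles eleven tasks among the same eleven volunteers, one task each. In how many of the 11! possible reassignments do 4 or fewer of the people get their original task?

# with exactly i fixed is C(11,i)·!(11-i); sum over i=0..4:
  i=0: C(11,0)·!11 = 1·14684570 = 14684570
  i=1: C(11,1)·!10 = 11·1334961 = 14684571
  i=2: C(11,2)·!9 = 55·133496 = 7342280
  i=3: C(11,3)·!8 = 165·14833 = 2447445
  i=4: C(11,4)·!7 = 330·1854 = 611820
Total = 39770686.

39770686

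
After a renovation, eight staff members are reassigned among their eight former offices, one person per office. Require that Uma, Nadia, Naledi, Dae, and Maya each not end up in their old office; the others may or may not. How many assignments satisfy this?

21234

Let A_j be the event that the j-th constrained one is fixed. By inclusion-exclusion over the 5 events:
Σ_{j=0}^{5} (-1)^j C(5,j)(8-j)!
= C(5,0)·8! - C(5,1)·7! + C(5,2)·6! - C(5,3)·5! + C(5,4)·4! - C(5,5)·3!
= 40320 - 25200 + 7200 - 1200 + 120 - 6
= 21234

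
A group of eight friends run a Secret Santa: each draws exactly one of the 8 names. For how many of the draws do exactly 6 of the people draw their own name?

28

Pick the 6 fixed positions: C(8,6) = 28 ways.
The remaining 2 must be deranged: !2 = 1.
Total: 28 × 1 = 28.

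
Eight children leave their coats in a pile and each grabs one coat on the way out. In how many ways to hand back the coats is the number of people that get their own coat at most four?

40179

# with exactly i fixed is C(8,i)·!(8-i); sum over i=0..4:
  i=0: C(8,0)·!8 = 1·14833 = 14833
  i=1: C(8,1)·!7 = 8·1854 = 14832
  i=2: C(8,2)·!6 = 28·265 = 7420
  i=3: C(8,3)·!5 = 56·44 = 2464
  i=4: C(8,4)·!4 = 70·9 = 630
Total = 40179.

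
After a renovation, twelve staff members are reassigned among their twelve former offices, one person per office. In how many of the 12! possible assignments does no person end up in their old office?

176214841

By inclusion-exclusion, !12 = Σ (-1)^k · 12!/k! for k=0..12
= 12! - 12!/1! + 12!/2! - 12!/3! + 12!/4! - 12!/5! + 12!/6! - 12!/7! + 12!/8! - 12!/9! + 12!/10! - 12!/11! + 12!/12!
= 479001600 - 479001600 + 239500800 - 79833600 + 19958400 - 3991680 + 665280 - 95040 + 11880 - 1320 + 132 - 12 + 1
= 176214841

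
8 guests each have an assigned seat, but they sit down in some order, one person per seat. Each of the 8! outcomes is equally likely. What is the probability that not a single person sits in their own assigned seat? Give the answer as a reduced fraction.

2119/5760

Favorable outcomes: !8 = 14833.
Total outcomes: 8! = 40320.
Probability = 14833/40320 = 2119/5760.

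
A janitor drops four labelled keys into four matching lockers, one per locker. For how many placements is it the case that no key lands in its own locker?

9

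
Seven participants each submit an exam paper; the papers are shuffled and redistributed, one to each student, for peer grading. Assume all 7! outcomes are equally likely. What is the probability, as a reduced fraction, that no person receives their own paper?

103/280

Favorable outcomes: !7 = 1854.
Total outcomes: 7! = 5040.
Probability = 1854/5040 = 103/280.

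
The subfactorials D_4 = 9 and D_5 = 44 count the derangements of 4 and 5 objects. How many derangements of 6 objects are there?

265

D_6 = (6-1)·(D_5 + D_4) = 5·(44 + 9) = 5·53 = 265.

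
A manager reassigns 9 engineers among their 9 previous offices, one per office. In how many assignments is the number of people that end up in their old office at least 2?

Sum C(9,i)·!(9-i) for i = 2..9:
  i=2: C(9,2)·!7 = 36·1854 = 66744
  i=3: C(9,3)·!6 = 84·265 = 22260
  i=4: C(9,4)·!5 = 126·44 = 5544
  i=5: C(9,5)·!4 = 126·9 = 1134
  i=6: C(9,6)·!3 = 84·2 = 168
  i=7: C(9,7)·!2 = 36·1 = 36
  i=8: C(9,8)·!1 = 9·0 = 0
  i=9: C(9,9)·!0 = 1·1 = 1
Total = 95887.

95887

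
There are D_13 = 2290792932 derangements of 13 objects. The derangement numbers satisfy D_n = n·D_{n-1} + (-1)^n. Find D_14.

32071101049

D_14 = 14·2290792932 + 1 = 32071101049.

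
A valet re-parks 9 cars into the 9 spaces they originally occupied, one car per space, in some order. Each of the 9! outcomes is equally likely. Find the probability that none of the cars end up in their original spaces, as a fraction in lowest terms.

16687/45360

Favorable outcomes: !9 = 133496.
Total outcomes: 9! = 362880.
Probability = 133496/362880 = 16687/45360.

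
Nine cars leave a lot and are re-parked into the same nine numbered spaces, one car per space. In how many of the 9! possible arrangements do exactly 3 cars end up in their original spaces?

22260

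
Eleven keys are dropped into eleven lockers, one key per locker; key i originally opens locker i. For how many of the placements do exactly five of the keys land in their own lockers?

Choose which 5 of the 11 are fixed: C(11,5) = 462.
The remaining 6 must be deranged: !6 = 265.
Total: 462 × 265 = 122430.

122430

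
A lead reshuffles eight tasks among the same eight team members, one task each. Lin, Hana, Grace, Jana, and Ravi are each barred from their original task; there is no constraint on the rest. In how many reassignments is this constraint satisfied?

Inclusion-exclusion on the 5 forbidden self-matches:
Σ_{j=0}^{5} (-1)^j C(5,j)(8-j)!
= C(5,0)·8! - C(5,1)·7! + C(5,2)·6! - C(5,3)·5! + C(5,4)·4! - C(5,5)·3!
= 40320 - 25200 + 7200 - 1200 + 120 - 6
= 21234

21234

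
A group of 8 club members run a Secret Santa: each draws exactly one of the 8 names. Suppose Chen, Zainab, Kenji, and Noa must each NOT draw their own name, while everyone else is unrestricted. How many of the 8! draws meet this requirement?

24024

Inclusion-exclusion on the 4 forbidden self-matches:
Σ_{j=0}^{4} (-1)^j C(4,j)(8-j)!
= C(4,0)·8! - C(4,1)·7! + C(4,2)·6! - C(4,3)·5! + C(4,4)·4!
= 40320 - 20160 + 4320 - 480 + 24
= 24024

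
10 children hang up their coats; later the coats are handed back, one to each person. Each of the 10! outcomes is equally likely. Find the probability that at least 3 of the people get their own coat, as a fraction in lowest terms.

Favorable outcomes: Σ_{i≥3} C(10,i)·!(10-i) = 120·1854 + 210·265 + 252·44 + 210·9 + 120·2 + 45·1 + 10·0 + 1·1 = 291394.
Total outcomes: 10! = 3628800.
Probability = 291394/3628800 = 145697/1814400.

145697/1814400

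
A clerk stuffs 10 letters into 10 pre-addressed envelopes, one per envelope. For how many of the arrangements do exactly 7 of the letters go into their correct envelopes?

Choose which 7 of the 10 are fixed: C(10,7) = 120.
The other 3 form a derangement: !3 = 2.
Total: 120 × 2 = 240.

240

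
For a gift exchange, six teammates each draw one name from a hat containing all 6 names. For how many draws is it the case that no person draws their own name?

Use !n = n·!(n-1) + (-1)^n.
!6 = 6·44 + 1 = 265

265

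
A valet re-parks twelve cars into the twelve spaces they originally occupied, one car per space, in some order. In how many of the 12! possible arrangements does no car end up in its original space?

Recurrence: !12 = 12·!11 + (-1)^12.
!12 = 12·14684570 + 1 = 176214841

176214841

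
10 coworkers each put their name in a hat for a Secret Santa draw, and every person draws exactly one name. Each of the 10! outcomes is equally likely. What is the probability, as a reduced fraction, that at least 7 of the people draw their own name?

Favorable outcomes: Σ_{i≥7} C(10,i)·!(10-i) = 120·2 + 45·1 + 10·0 + 1·1 = 286.
Total outcomes: 10! = 3628800.
Probability = 286/3628800 = 143/1814400.

143/1814400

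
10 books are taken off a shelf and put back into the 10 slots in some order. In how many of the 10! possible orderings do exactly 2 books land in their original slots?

Choose which 2 of the 10 are fixed: C(10,2) = 45.
The other 8 form a derangement: !8 = 14833.
Total: 45 × 14833 = 667485.

667485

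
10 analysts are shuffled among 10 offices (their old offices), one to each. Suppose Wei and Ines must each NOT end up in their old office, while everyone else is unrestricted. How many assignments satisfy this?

2943360

Let A_j be the event that the j-th constrained one is fixed. By inclusion-exclusion over the 2 events:
Σ_{j=0}^{2} (-1)^j C(2,j)(10-j)!
= C(2,0)·10! - C(2,1)·9! + C(2,2)·8!
= 3628800 - 725760 + 40320
= 2943360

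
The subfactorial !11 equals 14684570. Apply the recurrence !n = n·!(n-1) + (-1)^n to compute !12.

!12 = 12·14684570 + 1 = 176214841.

176214841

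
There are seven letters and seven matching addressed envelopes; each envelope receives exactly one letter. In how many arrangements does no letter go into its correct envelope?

1854

!7 is the nearest integer to 7!/e.
7! = 5040, and 5040/e ≈ 1854.11, so !7 = 1854.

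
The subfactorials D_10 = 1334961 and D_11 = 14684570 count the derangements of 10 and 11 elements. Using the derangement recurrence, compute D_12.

176214841

D_12 = (12-1)·(D_11 + D_10) = 11·(14684570 + 1334961) = 11·16019531 = 176214841.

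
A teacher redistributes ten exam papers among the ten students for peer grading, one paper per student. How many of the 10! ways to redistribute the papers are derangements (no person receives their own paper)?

1334961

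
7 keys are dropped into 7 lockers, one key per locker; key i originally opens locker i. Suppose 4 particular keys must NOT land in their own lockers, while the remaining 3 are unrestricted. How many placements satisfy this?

2790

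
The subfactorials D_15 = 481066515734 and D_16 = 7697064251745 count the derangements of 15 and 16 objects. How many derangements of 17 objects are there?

130850092279664

D_17 = (17-1)·(D_16 + D_15) = 16·(7697064251745 + 481066515734) = 16·8178130767479 = 130850092279664.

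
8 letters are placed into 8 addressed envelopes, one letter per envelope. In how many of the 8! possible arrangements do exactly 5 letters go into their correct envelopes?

112

Pick the 5 fixed positions: C(8,5) = 56 ways.
The other 3 form a derangement: !3 = 2.
Total: 56 × 2 = 112.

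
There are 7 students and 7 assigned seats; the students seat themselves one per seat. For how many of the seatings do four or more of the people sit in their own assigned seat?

92

# with exactly i fixed is C(7,i)·!(7-i); sum over i=4..7:
  i=4: C(7,4)·!3 = 35·2 = 70
  i=5: C(7,5)·!2 = 21·1 = 21
  i=6: C(7,6)·!1 = 7·0 = 0
  i=7: C(7,7)·!0 = 1·1 = 1
Total = 92.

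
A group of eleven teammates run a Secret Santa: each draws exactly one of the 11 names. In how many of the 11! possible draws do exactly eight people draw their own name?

Choose which 8 of the 11 are fixed: C(11,8) = 165.
The remaining 3 must be deranged: !3 = 2.
Total: 165 × 2 = 330.

330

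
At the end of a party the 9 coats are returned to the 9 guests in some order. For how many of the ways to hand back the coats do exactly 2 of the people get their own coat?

66744

Choose which 2 of the 9 are fixed: C(9,2) = 36.
The remaining 7 must be deranged: !7 = 1854.
Total: 36 × 1854 = 66744.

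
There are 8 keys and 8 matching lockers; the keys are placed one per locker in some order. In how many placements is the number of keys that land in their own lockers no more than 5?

# with exactly i fixed is C(8,i)·!(8-i); sum over i=0..5:
  i=0: C(8,0)·!8 = 1·14833 = 14833
  i=1: C(8,1)·!7 = 8·1854 = 14832
  i=2: C(8,2)·!6 = 28·265 = 7420
  i=3: C(8,3)·!5 = 56·44 = 2464
  i=4: C(8,4)·!4 = 70·9 = 630
  i=5: C(8,5)·!3 = 56·2 = 112
Total = 40291.

40291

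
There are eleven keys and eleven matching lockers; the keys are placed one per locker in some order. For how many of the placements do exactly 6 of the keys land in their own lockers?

20328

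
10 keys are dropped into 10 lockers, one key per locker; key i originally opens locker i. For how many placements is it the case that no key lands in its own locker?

1334961

Recurrence: !10 = 10·!9 + (-1)^10.
!10 = 10·133496 + 1 = 1334961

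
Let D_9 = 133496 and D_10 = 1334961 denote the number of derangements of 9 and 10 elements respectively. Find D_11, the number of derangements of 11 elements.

14684570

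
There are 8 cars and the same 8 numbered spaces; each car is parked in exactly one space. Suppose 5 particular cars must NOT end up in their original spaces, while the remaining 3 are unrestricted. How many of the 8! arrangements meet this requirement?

21234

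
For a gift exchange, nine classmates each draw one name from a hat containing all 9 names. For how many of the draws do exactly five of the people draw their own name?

Pick the 5 fixed positions: C(9,5) = 126 ways.
The remaining 4 must be deranged: !4 = 9.
Total: 126 × 9 = 1134.

1134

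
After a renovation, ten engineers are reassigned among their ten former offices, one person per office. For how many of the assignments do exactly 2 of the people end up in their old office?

Pick the 2 fixed positions: C(10,2) = 45 ways.
The remaining 8 must be deranged: !8 = 14833.
Total: 45 × 14833 = 667485.

667485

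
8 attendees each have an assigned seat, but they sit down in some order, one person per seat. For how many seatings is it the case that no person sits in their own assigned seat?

14833

By inclusion-exclusion, !8 = Σ (-1)^k · 8!/k! for k=0..8
= 8! - 8!/1! + 8!/2! - 8!/3! + 8!/4! - 8!/5! + 8!/6! - 8!/7! + 8!/8!
= 40320 - 40320 + 20160 - 6720 + 1680 - 336 + 56 - 8 + 1
= 14833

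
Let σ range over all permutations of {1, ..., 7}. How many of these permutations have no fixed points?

The subfactorial !7 = [7!/e] (nearest integer).
7! = 5040, and 5040/e ≈ 1854.11, so !7 = 1854.

1854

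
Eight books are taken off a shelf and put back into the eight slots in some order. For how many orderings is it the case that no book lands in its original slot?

14833

By inclusion-exclusion, !8 = Σ (-1)^k · 8!/k! for k=0..8
= 8! - 8!/1! + 8!/2! - 8!/3! + 8!/4! - 8!/5! + 8!/6! - 8!/7! + 8!/8!
= 40320 - 40320 + 20160 - 6720 + 1680 - 336 + 56 - 8 + 1
= 14833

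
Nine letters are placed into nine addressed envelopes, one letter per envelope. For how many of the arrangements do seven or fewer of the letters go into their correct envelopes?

Sum C(9,i)·!(9-i) for i = 0..7:
  i=0: C(9,0)·!9 = 1·133496 = 133496
  i=1: C(9,1)·!8 = 9·14833 = 133497
  i=2: C(9,2)·!7 = 36·1854 = 66744
  i=3: C(9,3)·!6 = 84·265 = 22260
  i=4: C(9,4)·!5 = 126·44 = 5544
  i=5: C(9,5)·!4 = 126·9 = 1134
  i=6: C(9,6)·!3 = 84·2 = 168
  i=7: C(9,7)·!2 = 36·1 = 36
Total = 362879.

362879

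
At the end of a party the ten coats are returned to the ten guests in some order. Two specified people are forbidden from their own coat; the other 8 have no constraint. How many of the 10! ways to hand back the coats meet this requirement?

2943360

Inclusion-exclusion on the 2 forbidden self-matches:
Σ_{j=0}^{2} (-1)^j C(2,j)(10-j)!
= C(2,0)·10! - C(2,1)·9! + C(2,2)·8!
= 3628800 - 725760 + 40320
= 2943360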